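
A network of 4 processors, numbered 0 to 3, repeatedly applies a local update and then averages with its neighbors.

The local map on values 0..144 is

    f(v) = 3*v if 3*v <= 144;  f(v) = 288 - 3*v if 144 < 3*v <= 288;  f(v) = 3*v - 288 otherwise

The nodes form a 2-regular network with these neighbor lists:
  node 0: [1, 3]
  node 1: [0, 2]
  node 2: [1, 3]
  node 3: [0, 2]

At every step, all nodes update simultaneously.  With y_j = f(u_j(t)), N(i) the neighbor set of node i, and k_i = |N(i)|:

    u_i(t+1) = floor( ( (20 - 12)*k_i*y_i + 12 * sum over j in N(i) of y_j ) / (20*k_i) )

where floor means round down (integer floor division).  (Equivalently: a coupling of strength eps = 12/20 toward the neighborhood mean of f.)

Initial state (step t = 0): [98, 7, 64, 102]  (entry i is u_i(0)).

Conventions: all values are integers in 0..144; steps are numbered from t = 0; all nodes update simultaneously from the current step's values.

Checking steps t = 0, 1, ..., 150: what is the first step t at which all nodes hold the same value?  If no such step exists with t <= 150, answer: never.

Simulating step by step:
t=0: [98, 7, 64, 102]  (not all equal)
t=1: [14, 39, 50, 37]  (not all equal)
t=2: [85, 100, 123, 98]  (not all equal)
t=3: [18, 39, 37, 36]  (not all equal)
t=4: [89, 96, 111, 92]  (not all equal)
t=5: [12, 19, 21, 24]  (not all equal)
t=6: [53, 52, 63, 58]  (not all equal)
t=7: [125, 121, 113, 114]  (not all equal)
t=8: [73, 71, 59, 63]  (not all equal)
t=9: [79, 84, 96, 93]  (not all equal)
t=10: [33, 29, 13, 18]  (not all equal)
t=11: [81, 76, 57, 63]  (not all equal)
t=12: [65, 72, 94, 88]  (not all equal)
t=13: [66, 58, 31, 39]  (not all equal)
t=14: [105, 100, 106, 101]  (not all equal)
t=15: [18, 21, 20, 23]  (not all equal)
t=16: [61, 59, 63, 61]  (not all equal)
t=17: [106, 105, 104, 103]  (not all equal)
t=18: [26, 27, 24, 24]  (not all equal)
t=19: [77, 77, 74, 73]  (not all equal)
t=20: [60, 59, 64, 64]  (not all equal)
t=21: [105, 105, 100, 99]  (not all equal)
t=22: [21, 22, 15, 15]  (not all equal)
t=23: [58, 58, 51, 50]  (not all equal)
t=24: [121, 120, 129, 129]  (not all equal)
t=25: [81, 81, 90, 91]  (not all equal)
t=26: [36, 36, 25, 24]  (not all equal)
t=27: [97, 98, 84, 83]  (not all equal)
t=28: [14, 14, 27, 27]  (not all equal)
t=29: [53, 53, 69, 69]  (not all equal)
t=30: [114, 114, 95, 95]  (not all equal)
t=31: [38, 38, 18, 18]  (not all equal)
t=32: [96, 96, 72, 72]  (not all equal)
t=33: [21, 21, 50, 50]  (not all equal)
t=34: [85, 85, 115, 115]  (not all equal)
t=35: [40, 40, 49, 49]  (not all equal)
t=36: [126, 126, 134, 134]  (not all equal)
t=37: [97, 97, 106, 106]  (not all equal)
t=38: [11, 11, 21, 21]  (not all equal)
t=39: [42, 42, 54, 54]  (not all equal)
t=40: [126, 126, 126, 126]  (all equal)

Answer: 40
Key observation: Synchronization is absorbing here: once all nodes are equal they stay equal, and step 40 is the first all-equal step.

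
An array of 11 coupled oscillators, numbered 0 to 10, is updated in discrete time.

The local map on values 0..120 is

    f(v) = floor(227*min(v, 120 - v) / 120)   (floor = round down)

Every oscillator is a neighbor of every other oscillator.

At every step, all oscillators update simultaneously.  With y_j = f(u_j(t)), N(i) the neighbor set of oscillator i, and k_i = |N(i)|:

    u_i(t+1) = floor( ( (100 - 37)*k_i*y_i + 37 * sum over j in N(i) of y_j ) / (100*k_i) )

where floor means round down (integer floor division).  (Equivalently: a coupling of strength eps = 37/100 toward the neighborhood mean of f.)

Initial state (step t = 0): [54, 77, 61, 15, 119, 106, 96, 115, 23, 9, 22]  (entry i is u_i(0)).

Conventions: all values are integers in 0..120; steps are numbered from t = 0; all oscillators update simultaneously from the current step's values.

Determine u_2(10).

Simulating step by step:
t=0: [54, 77, 61, 15, 119, 106, 96, 115, 23, 9, 22]
t=1: [79, 66, 84, 35, 19, 34, 45, 23, 44, 28, 42]
t=2: [73, 88, 68, 67, 48, 65, 78, 53, 77, 58, 74]
t=3: [89, 72, 94, 96, 90, 98, 83, 96, 84, 101, 88]
t=4: [57, 76, 51, 49, 56, 47, 63, 49, 63, 43, 58]
t=5: [102, 88, 96, 94, 101, 91, 102, 94, 102, 87, 104]
t=6: [38, 53, 44, 47, 38, 50, 38, 47, 38, 54, 35]
t=7: [75, 92, 82, 85, 75, 89, 75, 85, 75, 93, 72]
t=8: [79, 60, 71, 68, 79, 63, 79, 68, 79, 59, 82]
t=9: [82, 103, 91, 95, 82, 100, 82, 95, 82, 102, 79]
t=10: [64, 41, 54, 50, 64, 44, 64, 50, 64, 42, 68]

Answer: u_2(10) = 54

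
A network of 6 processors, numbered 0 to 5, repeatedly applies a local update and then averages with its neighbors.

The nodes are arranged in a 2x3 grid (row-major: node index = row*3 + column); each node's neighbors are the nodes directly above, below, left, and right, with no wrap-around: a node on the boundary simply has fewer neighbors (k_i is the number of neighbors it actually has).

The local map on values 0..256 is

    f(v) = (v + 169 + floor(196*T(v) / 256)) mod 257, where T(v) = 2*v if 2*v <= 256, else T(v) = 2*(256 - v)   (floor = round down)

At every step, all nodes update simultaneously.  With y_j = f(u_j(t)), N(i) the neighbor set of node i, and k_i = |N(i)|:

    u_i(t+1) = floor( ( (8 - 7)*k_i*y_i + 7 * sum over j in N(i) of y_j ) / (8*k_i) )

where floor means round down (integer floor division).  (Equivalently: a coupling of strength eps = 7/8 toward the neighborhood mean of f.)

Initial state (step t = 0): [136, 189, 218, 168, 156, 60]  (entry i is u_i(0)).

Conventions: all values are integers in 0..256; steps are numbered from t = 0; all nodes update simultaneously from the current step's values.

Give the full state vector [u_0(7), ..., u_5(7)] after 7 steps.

Answer: [198, 198, 198, 198, 198, 198]

Derivation:
t=0: [136, 189, 218, 168, 156, 60]
t=1: [211, 212, 139, 224, 167, 186]
t=2: [188, 209, 202, 200, 196, 220]
t=3: [195, 198, 190, 200, 192, 196]
t=4: [197, 201, 199, 200, 198, 202]
t=5: [197, 198, 196, 198, 196, 197]
t=6: [198, 198, 198, 198, 198, 199]
t=7: [198, 198, 198, 198, 198, 198]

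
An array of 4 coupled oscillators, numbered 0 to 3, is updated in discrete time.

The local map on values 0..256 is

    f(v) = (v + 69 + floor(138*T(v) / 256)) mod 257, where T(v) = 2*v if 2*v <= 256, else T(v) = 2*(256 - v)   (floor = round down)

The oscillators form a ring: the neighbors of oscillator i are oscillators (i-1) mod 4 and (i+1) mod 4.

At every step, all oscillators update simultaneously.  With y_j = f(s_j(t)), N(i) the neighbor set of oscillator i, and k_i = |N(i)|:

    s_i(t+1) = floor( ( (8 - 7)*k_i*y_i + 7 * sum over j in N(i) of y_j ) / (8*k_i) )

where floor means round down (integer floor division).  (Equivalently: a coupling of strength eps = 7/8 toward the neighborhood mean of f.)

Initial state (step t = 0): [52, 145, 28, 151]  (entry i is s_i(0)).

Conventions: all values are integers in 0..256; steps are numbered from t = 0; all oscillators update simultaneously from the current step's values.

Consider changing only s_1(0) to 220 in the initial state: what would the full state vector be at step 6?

Answer: [190, 210, 190, 210]
Key observation: This trace re-runs the system from the modified initial state.

Derivation:
t=0: [52, 220, 28, 151]
t=1: [86, 141, 79, 142]
t=2: [97, 219, 95, 219]
t=3: [62, 18, 62, 18]
t=4: [117, 185, 117, 185]
t=5: [70, 57, 70, 57]
t=6: [190, 210, 190, 210]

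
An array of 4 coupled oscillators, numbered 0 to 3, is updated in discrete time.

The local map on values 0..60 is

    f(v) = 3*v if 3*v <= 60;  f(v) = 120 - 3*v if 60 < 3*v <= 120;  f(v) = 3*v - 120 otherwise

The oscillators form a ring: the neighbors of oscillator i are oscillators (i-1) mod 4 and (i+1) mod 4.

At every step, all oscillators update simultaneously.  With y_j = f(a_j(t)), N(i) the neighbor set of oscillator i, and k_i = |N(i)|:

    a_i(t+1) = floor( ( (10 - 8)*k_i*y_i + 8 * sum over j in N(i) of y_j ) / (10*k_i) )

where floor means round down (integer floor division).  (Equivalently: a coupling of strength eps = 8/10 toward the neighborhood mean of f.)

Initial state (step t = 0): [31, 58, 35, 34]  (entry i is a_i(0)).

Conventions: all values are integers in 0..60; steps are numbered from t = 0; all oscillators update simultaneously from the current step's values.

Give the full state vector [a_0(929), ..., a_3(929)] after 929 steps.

Simulating step by step:
t=0: [31, 58, 35, 34]
t=1: [34, 27, 31, 20]
t=2: [43, 25, 45, 30]
t=3: [31, 18, 33, 15]
t=4: [45, 30, 43, 28]
t=5: [29, 15, 28, 16]
t=6: [43, 36, 44, 37]
t=7: [10, 10, 10, 10]
t=8: [30, 30, 30, 30]
t=9: [30, 30, 30, 30]

Answer: [30, 30, 30, 30]
Key observation: The state at step 8, [30, 30, 30, 30], reappears at step 9: the system is in a cycle of period 1 from step 8 on.  Therefore the state at step 929 equals the state at step 8 + ((929 - 8) mod 1) = 8, which is [30, 30, 30, 30].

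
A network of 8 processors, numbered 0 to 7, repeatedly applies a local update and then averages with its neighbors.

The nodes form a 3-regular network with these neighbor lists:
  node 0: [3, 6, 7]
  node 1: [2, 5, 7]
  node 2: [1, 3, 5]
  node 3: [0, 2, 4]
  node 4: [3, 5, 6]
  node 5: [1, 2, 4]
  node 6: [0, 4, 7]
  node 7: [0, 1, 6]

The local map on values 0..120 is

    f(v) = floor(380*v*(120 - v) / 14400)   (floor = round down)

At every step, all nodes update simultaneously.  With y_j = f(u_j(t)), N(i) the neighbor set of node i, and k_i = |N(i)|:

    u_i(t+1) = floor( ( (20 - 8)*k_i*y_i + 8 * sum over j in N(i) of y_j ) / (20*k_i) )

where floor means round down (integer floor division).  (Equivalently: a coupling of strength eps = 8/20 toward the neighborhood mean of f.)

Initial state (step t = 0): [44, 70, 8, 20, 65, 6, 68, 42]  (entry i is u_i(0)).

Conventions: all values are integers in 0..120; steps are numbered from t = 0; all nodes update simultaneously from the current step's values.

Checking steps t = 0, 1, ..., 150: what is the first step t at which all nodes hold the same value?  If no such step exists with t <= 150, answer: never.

Simulating step by step:
t=0: [44, 70, 8, 20, 65, 6, 68, 42]  (not all equal)
t=1: [83, 72, 35, 58, 78, 38, 91, 88]  (not all equal)
t=2: [80, 85, 82, 89, 84, 83, 73, 76]  (not all equal)
t=3: [83, 80, 80, 75, 79, 80, 87, 86]  (not all equal)
t=4: [80, 83, 84, 86, 84, 84, 77, 78]  (not all equal)
t=5: [83, 81, 79, 78, 79, 79, 85, 85]  (not all equal)
t=6: [80, 82, 84, 85, 84, 84, 79, 79]  (not all equal)
t=7: [83, 81, 79, 79, 79, 79, 84, 84]  (not all equal)
t=8: [81, 83, 84, 84, 84, 84, 80, 79]  (not all equal)
t=9: [82, 81, 79, 79, 79, 79, 83, 84]  (not all equal)
t=10: [81, 83, 84, 84, 84, 84, 81, 80]  (not all equal)
t=11: [82, 80, 79, 79, 79, 79, 82, 83]  (not all equal)
t=12: [82, 83, 84, 84, 84, 84, 82, 81]  (not all equal)
t=13: [81, 80, 79, 79, 79, 79, 81, 82]  (not all equal)
t=14: [83, 84, 84, 84, 84, 84, 83, 82]  (not all equal)
t=15: [80, 79, 79, 79, 79, 79, 80, 81]  (not all equal)
t=16: [84, 84, 85, 84, 84, 85, 84, 83]  (not all equal)
t=17: [79, 79, 78, 78, 78, 78, 79, 80]  (not all equal)
t=18: [85, 85, 85, 85, 85, 85, 85, 84]  (not all equal)
t=19: [78, 78, 78, 78, 78, 78, 78, 78]  (all equal)

Answer: 19
Key observation: Synchronization is absorbing here: once all nodes are equal they stay equal, and step 19 is the first all-equal step.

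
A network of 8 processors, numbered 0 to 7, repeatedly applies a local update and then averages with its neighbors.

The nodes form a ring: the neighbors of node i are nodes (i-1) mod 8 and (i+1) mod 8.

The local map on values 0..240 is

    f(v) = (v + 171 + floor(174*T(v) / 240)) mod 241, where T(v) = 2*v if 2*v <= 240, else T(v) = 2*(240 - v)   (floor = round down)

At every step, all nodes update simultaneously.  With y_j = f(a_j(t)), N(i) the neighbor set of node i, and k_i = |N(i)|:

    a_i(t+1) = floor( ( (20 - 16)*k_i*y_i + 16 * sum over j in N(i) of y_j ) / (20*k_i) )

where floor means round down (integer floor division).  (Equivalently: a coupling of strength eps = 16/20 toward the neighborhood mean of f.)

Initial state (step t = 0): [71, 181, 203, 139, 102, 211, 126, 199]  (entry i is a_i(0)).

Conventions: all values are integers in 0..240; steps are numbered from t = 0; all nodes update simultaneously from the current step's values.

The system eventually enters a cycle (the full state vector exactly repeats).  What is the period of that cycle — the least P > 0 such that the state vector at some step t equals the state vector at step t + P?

Simulating step by step:
t=0: [71, 181, 203, 139, 102, 211, 126, 199]
t=1: [174, 154, 201, 189, 195, 196, 192, 167]
t=2: [203, 196, 197, 189, 190, 190, 194, 196]
t=3: [188, 187, 190, 190, 192, 191, 190, 188]
t=4: [193, 192, 192, 191, 191, 191, 192, 192]
t=5: [191, 191, 191, 191, 192, 191, 191, 191]
t=6: [192, 192, 192, 191, 191, 191, 192, 192]
t=7: [191, 191, 191, 191, 192, 191, 191, 191]

Answer: 2
Key observation: The state at step 5, [191, 191, 191, 191, 192, 191, 191, 191], reappears at step 7 — and no state repeats earlier — so the cycle the system enters has period 2.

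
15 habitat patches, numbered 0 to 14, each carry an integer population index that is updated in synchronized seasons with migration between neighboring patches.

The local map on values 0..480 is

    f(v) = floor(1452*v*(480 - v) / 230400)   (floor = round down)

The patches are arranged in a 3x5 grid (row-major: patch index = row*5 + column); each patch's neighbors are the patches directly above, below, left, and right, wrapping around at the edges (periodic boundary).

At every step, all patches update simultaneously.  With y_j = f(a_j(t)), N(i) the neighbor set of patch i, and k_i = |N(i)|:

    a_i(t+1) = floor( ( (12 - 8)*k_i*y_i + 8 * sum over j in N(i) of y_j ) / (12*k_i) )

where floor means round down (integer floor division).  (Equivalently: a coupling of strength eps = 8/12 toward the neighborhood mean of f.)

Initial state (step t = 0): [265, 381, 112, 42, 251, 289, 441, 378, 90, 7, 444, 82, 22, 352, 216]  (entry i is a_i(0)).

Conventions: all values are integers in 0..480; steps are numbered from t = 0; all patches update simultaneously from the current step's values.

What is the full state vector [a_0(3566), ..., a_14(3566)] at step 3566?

Answer: [347, 347, 347, 347, 347, 347, 347, 347, 347, 347, 347, 347, 347, 347, 347]
Key observation: The state at step 12, [347, 347, 347, 347, 347, 347, 347, 347, 347, 347, 347, 347, 347, 347, 347], reappears at step 14: the system is in a cycle of period 2 from step 12 on.  Therefore the state at step 3566 equals the state at step 12 + ((3566 - 12) mod 2) = 12, which is [347, 347, 347, 347, 347, 347, 347, 347, 347, 347, 347, 347, 347, 347, 347].

Derivation:
t=0: [265, 381, 112, 42, 251, 289, 441, 378, 90, 7, 444, 82, 22, 352, 216]
t=1: [294, 234, 195, 225, 262, 213, 207, 189, 183, 221, 245, 153, 185, 220, 247]
t=2: [354, 348, 352, 355, 357, 356, 348, 347, 351, 356, 350, 342, 342, 354, 360]
t=3: [281, 288, 286, 280, 277, 281, 288, 289, 283, 277, 283, 292, 290, 282, 277]
t=4: [351, 348, 348, 351, 353, 351, 348, 348, 351, 353, 350, 347, 347, 351, 353]
t=5: [285, 288, 288, 285, 283, 285, 288, 288, 285, 283, 285, 289, 288, 285, 283]
t=6: [349, 348, 348, 349, 350, 349, 348, 348, 349, 350, 349, 348, 348, 349, 350]
t=7: [287, 288, 288, 287, 286, 287, 288, 288, 287, 286, 287, 288, 288, 287, 286]
t=8: [348, 348, 348, 348, 349, 348, 348, 348, 348, 349, 348, 348, 348, 348, 349]
t=9: [288, 289, 289, 288, 288, 288, 289, 289, 288, 288, 288, 289, 289, 288, 288]
t=10: [347, 347, 347, 347, 348, 347, 347, 347, 347, 348, 347, 347, 347, 347, 348]
t=11: [289, 290, 290, 289, 289, 289, 290, 290, 289, 289, 289, 290, 290, 289, 289]
t=12: [347, 347, 347, 347, 347, 347, 347, 347, 347, 347, 347, 347, 347, 347, 347]
t=13: [290, 290, 290, 290, 290, 290, 290, 290, 290, 290, 290, 290, 290, 290, 290]
t=14: [347, 347, 347, 347, 347, 347, 347, 347, 347, 347, 347, 347, 347, 347, 347]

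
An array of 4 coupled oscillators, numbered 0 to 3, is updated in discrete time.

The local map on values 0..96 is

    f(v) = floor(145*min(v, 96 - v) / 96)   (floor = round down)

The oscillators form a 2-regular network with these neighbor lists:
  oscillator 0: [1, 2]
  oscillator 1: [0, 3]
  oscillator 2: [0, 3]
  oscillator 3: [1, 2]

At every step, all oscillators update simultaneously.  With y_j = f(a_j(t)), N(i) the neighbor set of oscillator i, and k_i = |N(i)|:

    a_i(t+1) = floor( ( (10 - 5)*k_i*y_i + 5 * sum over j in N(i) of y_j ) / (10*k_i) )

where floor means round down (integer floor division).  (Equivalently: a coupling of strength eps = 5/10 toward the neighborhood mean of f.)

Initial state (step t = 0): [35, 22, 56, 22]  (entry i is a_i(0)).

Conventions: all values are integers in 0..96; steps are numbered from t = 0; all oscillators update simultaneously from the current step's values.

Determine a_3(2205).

Simulating step by step:
t=0: [35, 22, 56, 22]
t=1: [49, 37, 51, 39]
t=2: [65, 59, 65, 59]
t=3: [48, 52, 48, 52]
t=4: [70, 67, 70, 67]
t=5: [40, 42, 40, 42]
t=6: [60, 62, 60, 62]
t=7: [53, 51, 53, 51]
t=8: [64, 66, 64, 66]
t=9: [47, 45, 47, 45]
t=10: [69, 67, 69, 67]
t=11: [40, 42, 40, 42]

Answer: a_3(2205) = 45
Key observation: The state at step 5, [40, 42, 40, 42], reappears at step 11: the system is in a cycle of period 6 from step 5 on.  Therefore the state at step 2205 equals the state at step 5 + ((2205 - 5) mod 6) = 9, which is [47, 45, 47, 45].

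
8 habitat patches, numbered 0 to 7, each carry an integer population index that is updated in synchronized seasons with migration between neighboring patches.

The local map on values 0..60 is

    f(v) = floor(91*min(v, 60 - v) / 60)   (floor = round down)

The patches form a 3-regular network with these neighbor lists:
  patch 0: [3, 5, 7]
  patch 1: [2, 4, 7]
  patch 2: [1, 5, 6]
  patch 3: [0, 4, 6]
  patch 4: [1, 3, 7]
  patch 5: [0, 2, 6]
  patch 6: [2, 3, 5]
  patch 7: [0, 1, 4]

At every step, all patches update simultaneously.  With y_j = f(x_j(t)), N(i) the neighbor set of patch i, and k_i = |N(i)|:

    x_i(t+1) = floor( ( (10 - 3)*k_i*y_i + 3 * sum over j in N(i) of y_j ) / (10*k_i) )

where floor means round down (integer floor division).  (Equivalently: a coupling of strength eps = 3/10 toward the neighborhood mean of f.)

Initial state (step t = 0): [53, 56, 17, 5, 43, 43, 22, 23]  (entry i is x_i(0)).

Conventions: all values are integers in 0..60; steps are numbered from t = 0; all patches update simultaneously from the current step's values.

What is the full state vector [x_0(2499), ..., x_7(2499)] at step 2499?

Answer: [29, 41, 28, 29, 41, 25, 25, 41]
Key observation: The state at step 26, [41, 29, 41, 41, 29, 43, 43, 29], reappears at step 34: the system is in a cycle of period 8 from step 26 on.  Therefore the state at step 2499 equals the state at step 26 + ((2499 - 26) mod 8) = 27, which is [29, 41, 28, 29, 41, 25, 25, 41].

Derivation:
t=0: [53, 56, 17, 5, 43, 43, 22, 23]
t=1: [13, 12, 23, 11, 22, 24, 28, 27]
t=2: [22, 23, 33, 20, 30, 34, 38, 35]
t=3: [33, 36, 38, 32, 41, 37, 34, 37]
t=4: [39, 34, 34, 40, 30, 35, 38, 34]
t=5: [32, 39, 38, 31, 42, 36, 33, 38]
t=6: [40, 31, 33, 41, 29, 36, 39, 33]
t=7: [31, 42, 39, 30, 41, 35, 32, 39]
t=8: [41, 27, 32, 42, 29, 37, 40, 31]
t=9: [30, 40, 39, 29, 41, 33, 31, 41]
t=10: [42, 29, 33, 41, 29, 39, 41, 29]
t=11: [29, 42, 38, 29, 41, 31, 29, 41]
t=12: [41, 27, 34, 41, 29, 42, 42, 29]
t=13: [29, 40, 36, 29, 41, 28, 28, 41]
t=14: [41, 30, 36, 41, 29, 41, 41, 29]
t=15: [29, 43, 35, 29, 41, 28, 28, 41]
t=16: [41, 26, 36, 41, 29, 41, 41, 29]
t=17: [29, 39, 34, 29, 41, 28, 28, 41]
t=18: [41, 31, 38, 41, 29, 41, 41, 29]
t=19: [29, 42, 33, 29, 41, 28, 28, 41]
t=20: [41, 28, 39, 41, 29, 41, 41, 29]
t=21: [29, 41, 31, 29, 41, 28, 28, 41]
t=22: [41, 29, 41, 41, 29, 42, 42, 29]
t=23: [29, 41, 29, 29, 41, 27, 27, 41]
t=24: [41, 29, 40, 41, 29, 40, 40, 29]
t=25: [29, 41, 31, 29, 41, 29, 29, 41]
t=26: [41, 29, 41, 41, 29, 43, 43, 29]
t=27: [29, 41, 28, 29, 41, 25, 25, 41]
t=28: [40, 29, 39, 40, 29, 38, 38, 29]
t=29: [31, 41, 32, 31, 41, 32, 32, 41]
t=30: [41, 29, 40, 41, 29, 42, 42, 29]
t=31: [29, 41, 30, 29, 41, 27, 27, 41]
t=32: [41, 29, 42, 41, 29, 40, 40, 29]
t=33: [29, 41, 29, 29, 41, 29, 29, 41]
t=34: [41, 29, 41, 41, 29, 43, 43, 29]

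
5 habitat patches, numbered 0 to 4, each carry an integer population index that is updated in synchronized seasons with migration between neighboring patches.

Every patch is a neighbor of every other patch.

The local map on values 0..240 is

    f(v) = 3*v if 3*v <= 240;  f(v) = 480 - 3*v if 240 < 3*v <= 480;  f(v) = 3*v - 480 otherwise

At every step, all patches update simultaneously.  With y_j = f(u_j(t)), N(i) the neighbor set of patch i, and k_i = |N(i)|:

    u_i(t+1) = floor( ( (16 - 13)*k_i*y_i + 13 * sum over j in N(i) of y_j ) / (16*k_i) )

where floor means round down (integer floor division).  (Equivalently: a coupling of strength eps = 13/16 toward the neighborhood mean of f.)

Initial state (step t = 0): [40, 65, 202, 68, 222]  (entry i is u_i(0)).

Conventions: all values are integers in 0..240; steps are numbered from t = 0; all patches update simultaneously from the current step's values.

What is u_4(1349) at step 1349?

Answer: u_4(1349) = 48
Key observation: The state at step 3, [48, 48, 48, 48, 48], reappears at step 5: the system is in a cycle of period 2 from step 3 on.  Therefore the state at step 1349 equals the state at step 3 + ((1349 - 3) mod 2) = 3, which is [48, 48, 48, 48, 48].

Derivation:
t=0: [40, 65, 202, 68, 222]
t=1: [166, 165, 166, 165, 165]
t=2: [16, 16, 16, 16, 16]
t=3: [48, 48, 48, 48, 48]
t=4: [144, 144, 144, 144, 144]
t=5: [48, 48, 48, 48, 48]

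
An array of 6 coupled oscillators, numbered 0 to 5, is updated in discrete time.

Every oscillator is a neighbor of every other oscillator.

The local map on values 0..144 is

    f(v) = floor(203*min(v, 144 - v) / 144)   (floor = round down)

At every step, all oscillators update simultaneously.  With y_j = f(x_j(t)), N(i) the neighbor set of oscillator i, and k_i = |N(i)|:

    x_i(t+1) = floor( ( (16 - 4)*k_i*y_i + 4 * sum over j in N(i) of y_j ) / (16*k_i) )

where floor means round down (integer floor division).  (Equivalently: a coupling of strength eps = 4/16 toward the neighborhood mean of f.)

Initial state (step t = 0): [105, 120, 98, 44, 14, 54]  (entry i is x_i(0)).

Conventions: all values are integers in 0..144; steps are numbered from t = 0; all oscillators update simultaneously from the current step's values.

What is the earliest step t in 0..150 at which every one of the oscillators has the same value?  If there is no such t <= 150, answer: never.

Answer: never
Key observation: The state at step 15 reappears at step 19 — the system is in a cycle of period 4 from step 15 on.  No step 0..19 is synchronized, and the cycle repeats forever, so no step up to 150 (or ever) has all oscillators equal.

Derivation:
t=0: [105, 120, 98, 44, 14, 54]  (not all equal)
t=1: [53, 38, 60, 58, 28, 68]  (not all equal)
t=2: [73, 58, 80, 78, 48, 87]  (not all equal)
t=3: [95, 82, 88, 90, 72, 81]  (not all equal)
t=4: [73, 85, 79, 78, 95, 86]  (not all equal)
t=5: [95, 83, 89, 90, 74, 82]  (not all equal)
t=6: [72, 84, 78, 77, 93, 85]  (not all equal)
t=7: [97, 85, 91, 92, 76, 84]  (not all equal)
t=8: [69, 81, 75, 74, 90, 82]  (not all equal)
t=9: [95, 88, 95, 95, 80, 88]  (not all equal)
t=10: [70, 77, 70, 70, 85, 77]  (not all equal)
t=11: [96, 94, 96, 96, 86, 94]  (not all equal)
t=12: [68, 70, 68, 68, 77, 70]  (not all equal)
t=13: [95, 97, 95, 95, 94, 97]  (not all equal)
t=14: [68, 66, 68, 68, 69, 66]  (not all equal)
t=15: [94, 93, 94, 94, 96, 93]  (not all equal)
t=16: [69, 70, 69, 69, 67, 70]  (not all equal)
t=17: [96, 97, 96, 96, 94, 97]  (not all equal)
t=18: [67, 66, 67, 67, 69, 66]  (not all equal)
t=19: [94, 93, 94, 94, 96, 93]  (not all equal)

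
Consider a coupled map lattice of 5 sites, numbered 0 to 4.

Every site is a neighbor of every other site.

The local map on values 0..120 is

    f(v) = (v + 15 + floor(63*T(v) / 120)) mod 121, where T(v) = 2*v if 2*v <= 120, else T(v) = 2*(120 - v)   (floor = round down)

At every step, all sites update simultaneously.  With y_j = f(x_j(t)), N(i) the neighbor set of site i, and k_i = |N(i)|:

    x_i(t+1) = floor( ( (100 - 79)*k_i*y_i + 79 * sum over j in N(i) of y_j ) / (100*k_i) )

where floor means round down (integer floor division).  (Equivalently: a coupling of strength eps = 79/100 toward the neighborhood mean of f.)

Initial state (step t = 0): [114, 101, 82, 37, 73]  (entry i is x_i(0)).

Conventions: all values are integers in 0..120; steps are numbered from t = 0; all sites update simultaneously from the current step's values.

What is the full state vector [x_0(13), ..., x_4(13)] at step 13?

Answer: [43, 43, 43, 43, 43]

Derivation:
t=0: [114, 101, 82, 37, 73]
t=1: [29, 29, 29, 30, 29]
t=2: [74, 74, 74, 74, 74]
t=3: [16, 16, 16, 16, 16]
t=4: [47, 47, 47, 47, 47]
t=5: [111, 111, 111, 111, 111]
t=6: [14, 14, 14, 14, 14]
t=7: [43, 43, 43, 43, 43]
t=8: [103, 103, 103, 103, 103]
t=9: [14, 14, 14, 14, 14]
t=10: [43, 43, 43, 43, 43]
t=11: [103, 103, 103, 103, 103]
t=12: [14, 14, 14, 14, 14]
t=13: [43, 43, 43, 43, 43]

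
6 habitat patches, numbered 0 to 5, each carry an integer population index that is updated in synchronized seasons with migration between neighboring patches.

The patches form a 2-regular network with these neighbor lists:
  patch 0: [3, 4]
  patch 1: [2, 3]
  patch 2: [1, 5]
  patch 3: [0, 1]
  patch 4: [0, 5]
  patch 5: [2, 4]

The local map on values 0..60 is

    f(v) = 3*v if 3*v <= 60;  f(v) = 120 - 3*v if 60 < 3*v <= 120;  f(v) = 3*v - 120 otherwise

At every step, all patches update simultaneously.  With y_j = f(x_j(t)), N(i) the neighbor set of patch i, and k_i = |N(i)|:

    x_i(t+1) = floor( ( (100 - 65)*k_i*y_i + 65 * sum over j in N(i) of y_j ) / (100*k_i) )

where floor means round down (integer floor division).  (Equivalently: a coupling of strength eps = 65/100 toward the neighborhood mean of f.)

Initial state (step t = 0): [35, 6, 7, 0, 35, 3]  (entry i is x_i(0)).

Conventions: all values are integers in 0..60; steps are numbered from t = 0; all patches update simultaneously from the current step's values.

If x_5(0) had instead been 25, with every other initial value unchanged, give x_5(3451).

Simulating step by step:
t=0: [35, 6, 7, 0, 35, 25]
t=1: [10, 13, 27, 10, 24, 27]
t=2: [35, 36, 39, 32, 39, 41]
t=3: [14, 12, 5, 17, 6, 3]
t=4: [37, 34, 19, 43, 22, 13]
t=5: [23, 27, 38, 11, 34, 49]
t=6: [34, 26, 23, 40, 31, 17]
t=7: [15, 31, 48, 19, 31, 43]
t=8: [43, 35, 20, 43, 27, 19]
t=9: [18, 27, 44, 10, 35, 52]
t=10: [33, 27, 28, 40, 34, 21]
t=11: [13, 25, 43, 19, 31, 37]
t=12: [40, 37, 20, 47, 25, 14]
t=13: [21, 29, 37, 10, 29, 48]
t=14: [40, 24, 21, 39, 37, 22]
t=15: [3, 36, 53, 16, 20, 40]
t=16: [38, 32, 17, 23, 23, 32]
t=17: [35, 41, 33, 27, 27, 41]
t=18: [30, 20, 9, 19, 19, 20]
t=19: [47, 48, 48, 49, 49, 48]
t=20: [24, 24, 24, 24, 24, 24]
t=21: [48, 48, 48, 48, 48, 48]
t=22: [24, 24, 24, 24, 24, 24]

Answer: x_5(3451) = 48
Key observation: The state at step 20, [24, 24, 24, 24, 24, 24], reappears at step 22: the system is in a cycle of period 2 from step 20 on.  Therefore the state at step 3451 equals the state at step 20 + ((3451 - 20) mod 2) = 21, which is [48, 48, 48, 48, 48, 48].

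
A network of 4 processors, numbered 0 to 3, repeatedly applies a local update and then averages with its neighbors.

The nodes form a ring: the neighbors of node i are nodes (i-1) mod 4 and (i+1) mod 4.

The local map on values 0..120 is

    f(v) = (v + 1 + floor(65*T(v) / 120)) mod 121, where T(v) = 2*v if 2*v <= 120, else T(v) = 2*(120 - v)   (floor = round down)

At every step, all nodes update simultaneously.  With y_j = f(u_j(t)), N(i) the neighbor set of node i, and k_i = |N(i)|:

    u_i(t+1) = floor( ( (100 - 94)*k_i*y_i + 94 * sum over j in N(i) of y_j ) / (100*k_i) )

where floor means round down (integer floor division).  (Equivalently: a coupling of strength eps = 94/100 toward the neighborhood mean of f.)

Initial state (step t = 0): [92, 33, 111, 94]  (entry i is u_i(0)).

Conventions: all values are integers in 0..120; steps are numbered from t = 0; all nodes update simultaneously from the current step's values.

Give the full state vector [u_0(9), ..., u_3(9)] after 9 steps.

Answer: [9, 73, 9, 73]

Derivation:
t=0: [92, 33, 111, 94]
t=1: [33, 5, 33, 1]
t=2: [10, 65, 10, 65]
t=3: [5, 19, 5, 19]
t=4: [38, 12, 38, 12]
t=5: [29, 76, 29, 76]
t=6: [6, 57, 6, 57]
t=7: [112, 19, 112, 19]
t=8: [37, 2, 37, 2]
t=9: [9, 73, 9, 73]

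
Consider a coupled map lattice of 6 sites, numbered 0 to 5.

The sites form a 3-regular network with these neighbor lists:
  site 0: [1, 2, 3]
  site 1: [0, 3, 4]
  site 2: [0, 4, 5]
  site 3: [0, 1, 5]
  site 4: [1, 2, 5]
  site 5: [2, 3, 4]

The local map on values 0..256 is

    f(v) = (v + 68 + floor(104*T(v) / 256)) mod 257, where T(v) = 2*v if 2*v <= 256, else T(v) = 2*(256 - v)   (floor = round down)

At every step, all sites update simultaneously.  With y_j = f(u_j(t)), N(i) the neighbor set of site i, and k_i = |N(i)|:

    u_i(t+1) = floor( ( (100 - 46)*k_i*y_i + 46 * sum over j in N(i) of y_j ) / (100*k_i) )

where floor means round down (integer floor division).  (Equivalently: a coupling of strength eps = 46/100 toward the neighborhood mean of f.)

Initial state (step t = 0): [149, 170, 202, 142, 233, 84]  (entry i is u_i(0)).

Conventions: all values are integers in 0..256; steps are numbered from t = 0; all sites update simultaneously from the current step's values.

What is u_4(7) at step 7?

Answer: u_4(7) = 47

Derivation:
t=0: [149, 170, 202, 142, 233, 84]
t=1: [47, 50, 80, 72, 83, 143]
t=2: [169, 172, 178, 161, 181, 120]
t=3: [50, 50, 48, 46, 48, 38]
t=4: [156, 156, 152, 150, 152, 144]
t=5: [47, 47, 47, 47, 47, 46]
t=6: [153, 153, 152, 152, 152, 151]
t=7: [47, 47, 47, 47, 47, 47]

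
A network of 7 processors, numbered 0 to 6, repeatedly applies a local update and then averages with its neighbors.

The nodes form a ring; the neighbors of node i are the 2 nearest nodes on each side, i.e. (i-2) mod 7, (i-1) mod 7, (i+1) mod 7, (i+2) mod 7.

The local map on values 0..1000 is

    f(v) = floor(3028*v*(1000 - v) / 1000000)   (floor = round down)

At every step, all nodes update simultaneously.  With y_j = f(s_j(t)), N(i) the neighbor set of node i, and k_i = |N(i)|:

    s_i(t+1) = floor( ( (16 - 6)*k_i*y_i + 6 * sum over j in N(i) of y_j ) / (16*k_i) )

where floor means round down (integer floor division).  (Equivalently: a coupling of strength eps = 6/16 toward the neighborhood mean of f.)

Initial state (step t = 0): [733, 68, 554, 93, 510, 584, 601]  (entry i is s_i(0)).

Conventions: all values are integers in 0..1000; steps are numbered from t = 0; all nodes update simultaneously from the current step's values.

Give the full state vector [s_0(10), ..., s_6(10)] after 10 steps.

Simulating step by step:
t=0: [733, 68, 554, 93, 510, 584, 601]
t=1: [595, 336, 635, 387, 703, 677, 666]
t=2: [709, 686, 696, 699, 653, 671, 673]
t=3: [636, 648, 643, 646, 673, 662, 662]
t=4: [694, 690, 692, 688, 673, 679, 679]
t=5: [646, 647, 647, 650, 661, 657, 657]
t=6: [689, 689, 689, 687, 680, 683, 683]
t=7: [649, 648, 649, 651, 655, 654, 653]
t=8: [688, 689, 688, 687, 685, 685, 686]
t=9: [649, 648, 649, 650, 652, 652, 651]
t=10: [688, 689, 688, 688, 687, 687, 687]

Answer: [688, 689, 688, 688, 687, 687, 687]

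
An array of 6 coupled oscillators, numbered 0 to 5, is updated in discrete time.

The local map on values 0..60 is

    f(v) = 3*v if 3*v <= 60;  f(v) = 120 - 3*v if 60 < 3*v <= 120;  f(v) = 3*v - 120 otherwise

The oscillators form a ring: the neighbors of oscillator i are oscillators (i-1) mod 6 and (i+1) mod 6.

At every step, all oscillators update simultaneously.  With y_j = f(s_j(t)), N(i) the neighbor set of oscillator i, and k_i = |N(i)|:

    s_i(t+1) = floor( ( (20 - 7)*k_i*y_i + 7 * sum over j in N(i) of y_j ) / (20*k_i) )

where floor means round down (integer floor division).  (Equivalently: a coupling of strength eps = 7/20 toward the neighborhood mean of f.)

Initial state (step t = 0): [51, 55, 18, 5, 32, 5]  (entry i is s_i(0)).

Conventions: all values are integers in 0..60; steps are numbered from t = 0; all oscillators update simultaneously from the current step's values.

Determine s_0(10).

Simulating step by step:
t=0: [51, 55, 18, 5, 32, 5]
t=1: [31, 44, 45, 23, 20, 19]
t=2: [29, 15, 20, 46, 57, 52]
t=3: [35, 45, 50, 31, 42, 38]
t=4: [13, 17, 26, 23, 9, 7]
t=5: [37, 47, 45, 45, 30, 25]
t=6: [17, 17, 16, 17, 30, 36]
t=7: [44, 50, 49, 46, 30, 21]
t=8: [23, 26, 25, 21, 32, 44]
t=9: [42, 44, 46, 49, 27, 20]
t=10: [16, 12, 18, 27, 40, 46]

Answer: s_0(10) = 16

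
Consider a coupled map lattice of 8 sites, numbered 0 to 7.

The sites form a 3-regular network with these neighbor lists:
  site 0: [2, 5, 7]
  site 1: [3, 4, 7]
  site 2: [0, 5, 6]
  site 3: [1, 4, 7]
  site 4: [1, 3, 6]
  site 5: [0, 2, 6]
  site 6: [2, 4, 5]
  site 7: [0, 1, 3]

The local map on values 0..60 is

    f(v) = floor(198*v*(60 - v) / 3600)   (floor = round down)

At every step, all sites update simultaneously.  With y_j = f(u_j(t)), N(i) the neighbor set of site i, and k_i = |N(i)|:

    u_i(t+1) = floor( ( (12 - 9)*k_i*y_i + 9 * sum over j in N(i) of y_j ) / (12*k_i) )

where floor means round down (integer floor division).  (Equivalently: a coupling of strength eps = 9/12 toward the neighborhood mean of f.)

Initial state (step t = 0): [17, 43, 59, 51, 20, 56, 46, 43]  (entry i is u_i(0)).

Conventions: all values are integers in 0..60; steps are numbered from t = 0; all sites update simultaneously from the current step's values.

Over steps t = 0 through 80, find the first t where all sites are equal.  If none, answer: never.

Answer: 8
Key observation: Synchronization is absorbing here: once all sites are equal they stay equal, and step 8 is the first all-equal step.

Derivation:
t=0: [17, 43, 59, 51, 20, 56, 46, 43]  (not all equal)
t=1: [23, 37, 22, 37, 36, 22, 23, 36]  (not all equal)
t=2: [45, 46, 45, 46, 46, 45, 45, 46]  (not all equal)
t=3: [36, 35, 37, 35, 35, 37, 36, 35]  (not all equal)
t=4: [46, 48, 46, 48, 47, 46, 46, 47]  (not all equal)
t=5: [34, 32, 35, 32, 32, 35, 34, 32]  (not all equal)
t=6: [48, 49, 48, 49, 48, 48, 48, 48]  (not all equal)
t=7: [31, 30, 31, 30, 30, 31, 31, 30]  (not all equal)
t=8: [49, 49, 49, 49, 49, 49, 49, 49]  (all equal)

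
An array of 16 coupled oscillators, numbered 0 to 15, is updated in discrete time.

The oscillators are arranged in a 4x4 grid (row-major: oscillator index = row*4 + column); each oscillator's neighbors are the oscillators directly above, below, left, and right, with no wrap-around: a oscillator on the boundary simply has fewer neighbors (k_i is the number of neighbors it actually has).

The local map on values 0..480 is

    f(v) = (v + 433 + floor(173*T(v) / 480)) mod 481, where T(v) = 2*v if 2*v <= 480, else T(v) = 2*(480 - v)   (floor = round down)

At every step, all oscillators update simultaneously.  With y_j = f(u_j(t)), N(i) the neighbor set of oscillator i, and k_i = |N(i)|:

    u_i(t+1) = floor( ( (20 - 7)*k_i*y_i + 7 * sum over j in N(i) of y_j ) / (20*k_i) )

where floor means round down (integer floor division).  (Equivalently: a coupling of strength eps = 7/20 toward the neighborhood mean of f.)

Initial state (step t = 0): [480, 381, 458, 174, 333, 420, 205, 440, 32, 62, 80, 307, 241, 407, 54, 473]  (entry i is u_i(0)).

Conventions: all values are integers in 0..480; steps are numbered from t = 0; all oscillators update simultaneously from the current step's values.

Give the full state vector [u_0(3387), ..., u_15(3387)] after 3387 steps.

Answer: [413, 413, 413, 413, 413, 413, 413, 413, 413, 413, 413, 413, 413, 413, 413, 413]
Key observation: The state at step 8, [413, 413, 413, 413, 413, 413, 413, 413, 413, 413, 413, 413, 413, 413, 413, 413], reappears at step 9: the system is in a cycle of period 1 from step 8 on.  Therefore the state at step 3387 equals the state at step 8 + ((3387 - 8) mod 1) = 8, which is [413, 413, 413, 413, 413, 413, 413, 413, 413, 413, 413, 413, 413, 413, 413, 413].

Derivation:
t=0: [480, 381, 458, 174, 333, 420, 205, 440, 32, 62, 80, 307, 241, 407, 54, 473]
t=1: [419, 411, 388, 311, 353, 370, 315, 382, 99, 118, 126, 358, 310, 321, 137, 354]
t=2: [410, 410, 401, 391, 366, 378, 370, 398, 188, 195, 207, 370, 338, 336, 232, 359]
t=3: [409, 410, 408, 407, 387, 393, 394, 406, 304, 307, 326, 390, 371, 374, 356, 390]
t=4: [410, 411, 410, 411, 404, 405, 406, 409, 387, 387, 392, 404, 397, 399, 397, 404]
t=5: [411, 411, 411, 412, 409, 410, 410, 411, 406, 406, 407, 409, 407, 408, 408, 409]
t=6: [412, 412, 412, 412, 411, 411, 411, 412, 411, 411, 411, 411, 411, 411, 411, 411]
t=7: [412, 412, 412, 413, 412, 412, 412, 412, 412, 412, 412, 412, 412, 412, 412, 412]
t=8: [413, 413, 413, 413, 413, 413, 413, 413, 413, 413, 413, 413, 413, 413, 413, 413]
t=9: [413, 413, 413, 413, 413, 413, 413, 413, 413, 413, 413, 413, 413, 413, 413, 413]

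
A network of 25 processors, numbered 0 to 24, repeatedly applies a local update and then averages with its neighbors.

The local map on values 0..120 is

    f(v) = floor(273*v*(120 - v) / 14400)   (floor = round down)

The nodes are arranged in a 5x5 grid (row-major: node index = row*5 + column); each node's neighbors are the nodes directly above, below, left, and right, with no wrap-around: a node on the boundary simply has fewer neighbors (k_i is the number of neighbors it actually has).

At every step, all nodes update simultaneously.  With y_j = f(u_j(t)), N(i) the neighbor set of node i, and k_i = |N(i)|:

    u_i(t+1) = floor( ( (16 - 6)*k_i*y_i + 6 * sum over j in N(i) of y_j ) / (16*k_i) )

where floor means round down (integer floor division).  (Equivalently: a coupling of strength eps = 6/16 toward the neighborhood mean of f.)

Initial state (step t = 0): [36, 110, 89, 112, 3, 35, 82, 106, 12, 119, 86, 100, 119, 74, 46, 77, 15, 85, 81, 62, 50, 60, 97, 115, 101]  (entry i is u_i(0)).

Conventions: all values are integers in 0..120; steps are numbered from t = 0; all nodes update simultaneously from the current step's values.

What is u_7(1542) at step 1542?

Answer: u_7(1542) = 67
Key observation: The state at step 5, [67, 67, 67, 67, 67, 67, 67, 67, 67, 67, 67, 67, 67, 67, 67, 67, 67, 67, 67, 67, 67, 67, 67, 67, 67], reappears at step 6: the system is in a cycle of period 1 from step 5 on.  Therefore the state at step 1542 equals the state at step 5 + ((1542 - 5) mod 1) = 5, which is [67, 67, 67, 67, 67, 67, 67, 67, 67, 67, 67, 67, 67, 67, 67, 67, 67, 67, 67, 67, 67, 67, 67, 67, 67].

Derivation:
t=0: [36, 110, 89, 112, 3, 35, 82, 106, 12, 119, 86, 100, 119, 74, 46, 77, 15, 85, 81, 62, 50, 60, 97, 115, 101]
t=1: [49, 33, 40, 20, 7, 56, 50, 30, 25, 13, 53, 36, 18, 53, 56, 57, 39, 47, 55, 62, 65, 59, 43, 23, 37]
t=2: [63, 57, 55, 38, 20, 66, 62, 51, 45, 32, 65, 56, 43, 61, 62, 66, 61, 61, 64, 66, 67, 66, 60, 49, 56]
t=3: [67, 67, 66, 57, 44, 67, 67, 65, 62, 54, 67, 66, 63, 66, 66, 67, 67, 67, 67, 67, 67, 67, 67, 65, 66]
t=4: [67, 67, 67, 67, 64, 67, 67, 67, 67, 66, 67, 67, 67, 67, 67, 67, 67, 67, 67, 67, 67, 67, 67, 67, 67]
t=5: [67, 67, 67, 67, 67, 67, 67, 67, 67, 67, 67, 67, 67, 67, 67, 67, 67, 67, 67, 67, 67, 67, 67, 67, 67]
t=6: [67, 67, 67, 67, 67, 67, 67, 67, 67, 67, 67, 67, 67, 67, 67, 67, 67, 67, 67, 67, 67, 67, 67, 67, 67]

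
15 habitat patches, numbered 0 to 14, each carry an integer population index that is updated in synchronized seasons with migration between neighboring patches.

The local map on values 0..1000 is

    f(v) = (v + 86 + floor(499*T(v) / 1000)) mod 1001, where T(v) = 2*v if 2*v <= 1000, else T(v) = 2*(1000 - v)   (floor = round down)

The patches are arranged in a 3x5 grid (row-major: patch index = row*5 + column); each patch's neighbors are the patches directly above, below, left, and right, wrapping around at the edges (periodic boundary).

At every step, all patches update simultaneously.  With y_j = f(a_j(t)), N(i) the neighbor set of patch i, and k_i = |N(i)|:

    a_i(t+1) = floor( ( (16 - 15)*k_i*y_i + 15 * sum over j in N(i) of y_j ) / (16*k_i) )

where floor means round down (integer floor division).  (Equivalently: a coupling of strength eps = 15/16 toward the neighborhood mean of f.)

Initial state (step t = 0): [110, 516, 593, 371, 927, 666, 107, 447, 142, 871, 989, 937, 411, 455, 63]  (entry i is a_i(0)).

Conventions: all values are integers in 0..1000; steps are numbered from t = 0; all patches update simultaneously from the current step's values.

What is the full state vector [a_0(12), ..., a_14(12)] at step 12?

Answer: [256, 273, 326, 238, 69, 306, 89, 500, 84, 84, 105, 520, 281, 285, 260]

Derivation:
t=0: [110, 516, 593, 371, 927, 666, 107, 447, 142, 871, 989, 937, 411, 455, 63]
t=1: [97, 186, 660, 410, 339, 186, 307, 450, 699, 180, 165, 327, 558, 604, 305]
t=2: [507, 450, 575, 294, 592, 459, 661, 284, 572, 496, 534, 434, 448, 419, 443]
t=3: [275, 343, 776, 317, 428, 77, 612, 329, 550, 272, 476, 559, 673, 692, 334]
t=4: [505, 256, 548, 324, 700, 339, 435, 125, 515, 512, 403, 233, 238, 389, 443]
t=5: [552, 429, 526, 307, 444, 519, 586, 415, 477, 451, 610, 738, 464, 604, 511]
t=6: [493, 137, 607, 320, 495, 295, 480, 108, 631, 338, 84, 268, 274, 200, 504]
t=7: [323, 214, 478, 215, 389, 306, 461, 216, 537, 262, 355, 340, 389, 387, 373]
t=8: [717, 393, 566, 464, 683, 545, 584, 265, 591, 618, 758, 558, 565, 591, 784]
t=9: [268, 133, 376, 79, 67, 84, 392, 117, 191, 84, 84, 268, 208, 67, 84]
t=10: [291, 712, 383, 423, 334, 483, 416, 646, 271, 295, 425, 501, 499, 356, 237]
t=11: [468, 595, 329, 767, 710, 751, 128, 585, 622, 508, 377, 478, 430, 565, 775]
t=12: [256, 273, 326, 238, 69, 306, 89, 500, 84, 84, 105, 520, 281, 285, 260]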